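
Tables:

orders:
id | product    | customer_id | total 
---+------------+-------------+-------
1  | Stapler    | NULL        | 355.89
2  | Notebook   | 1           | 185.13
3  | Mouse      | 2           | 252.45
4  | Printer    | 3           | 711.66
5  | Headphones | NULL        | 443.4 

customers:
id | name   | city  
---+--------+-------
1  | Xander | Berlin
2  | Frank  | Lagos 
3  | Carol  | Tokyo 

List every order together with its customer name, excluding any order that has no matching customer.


INNER JOIN keeps only orders rows whose customer_id matches an id in customers. Walk through each order:
  - order 1 (Stapler): customer_id=NULL, no match -> dropped
  - order 2 (Notebook): customer_id=1 -> matches Xander
  - order 3 (Mouse): customer_id=2 -> matches Frank
  - order 4 (Printer): customer_id=3 -> matches Carol
  - order 5 (Headphones): customer_id=NULL, no match -> dropped
So 2 of 5 rows are dropped.

SQL:
SELECT a.product, b.name AS customer
FROM orders a
INNER JOIN customers b ON a.customer_id = b.id

Result:
product  | customer
---------+---------
Notebook | Xander  
Mouse    | Frank   
Printer  | Carol   


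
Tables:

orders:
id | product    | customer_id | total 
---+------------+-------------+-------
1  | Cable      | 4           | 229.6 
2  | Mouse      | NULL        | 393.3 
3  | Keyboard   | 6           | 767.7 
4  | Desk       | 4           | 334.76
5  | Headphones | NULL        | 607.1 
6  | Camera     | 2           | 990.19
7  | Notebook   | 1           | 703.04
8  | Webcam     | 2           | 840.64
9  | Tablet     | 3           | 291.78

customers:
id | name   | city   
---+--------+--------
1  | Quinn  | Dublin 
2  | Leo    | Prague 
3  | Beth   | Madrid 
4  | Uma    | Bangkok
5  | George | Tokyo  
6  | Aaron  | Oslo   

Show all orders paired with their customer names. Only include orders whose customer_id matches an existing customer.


INNER JOIN keeps only orders rows whose customer_id matches an id in customers. Walk through each order:
  - order 1 (Cable): customer_id=4 -> matches Uma
  - order 2 (Mouse): customer_id=NULL, no match -> dropped
  - order 3 (Keyboard): customer_id=6 -> matches Aaron
  - order 4 (Desk): customer_id=4 -> matches Uma
  - order 5 (Headphones): customer_id=NULL, no match -> dropped
  - order 6 (Camera): customer_id=2 -> matches Leo
  - order 7 (Notebook): customer_id=1 -> matches Quinn
  - order 8 (Webcam): customer_id=2 -> matches Leo
  - order 9 (Tablet): customer_id=3 -> matches Beth
So 2 of 9 rows are dropped.

SQL:
SELECT a.product, b.name AS customer
FROM orders a
INNER JOIN customers b ON a.customer_id = b.id

Result:
product  | customer
---------+---------
Cable    | Uma     
Keyboard | Aaron   
Desk     | Uma     
Camera   | Leo     
Notebook | Quinn   
Webcam   | Leo     
Tablet   | Beth    


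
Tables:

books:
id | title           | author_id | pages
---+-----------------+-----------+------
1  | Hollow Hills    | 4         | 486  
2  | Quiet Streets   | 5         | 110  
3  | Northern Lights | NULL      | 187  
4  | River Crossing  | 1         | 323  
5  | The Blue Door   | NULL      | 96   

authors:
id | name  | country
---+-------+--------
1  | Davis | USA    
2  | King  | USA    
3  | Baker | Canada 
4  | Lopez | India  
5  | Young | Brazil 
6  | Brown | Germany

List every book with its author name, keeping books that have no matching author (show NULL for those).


LEFT JOIN keeps every row from books (the left table); where author_id has no match in authors, the author columns become NULL. Walk through each book:
  - book 1 (Hollow Hills): author_id=4 -> matches Lopez
  - book 2 (Quiet Streets): author_id=5 -> matches Young
  - book 3 (Northern Lights): author_id=NULL, no match -> kept with NULL
  - book 4 (River Crossing): author_id=1 -> matches Davis
  - book 5 (The Blue Door): author_id=NULL, no match -> kept with NULL
All 5 rows appear; 2 have NULL author.

SQL:
SELECT a.title, b.name AS author
FROM books a
LEFT JOIN authors b ON a.author_id = b.id

Result:
title           | author
----------------+-------
Hollow Hills    | Lopez 
Quiet Streets   | Young 
Northern Lights | NULL  
River Crossing  | Davis 
The Blue Door   | NULL  


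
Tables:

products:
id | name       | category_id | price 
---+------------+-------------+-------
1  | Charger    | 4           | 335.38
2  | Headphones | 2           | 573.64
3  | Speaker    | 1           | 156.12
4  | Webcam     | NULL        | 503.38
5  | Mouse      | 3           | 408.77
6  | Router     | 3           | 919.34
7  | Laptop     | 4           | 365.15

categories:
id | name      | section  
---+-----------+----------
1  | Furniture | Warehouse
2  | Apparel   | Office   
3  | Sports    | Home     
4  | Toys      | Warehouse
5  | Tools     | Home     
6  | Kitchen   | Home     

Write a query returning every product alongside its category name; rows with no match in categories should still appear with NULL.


LEFT JOIN keeps every row from products (the left table); where category_id has no match in categories, the category columns become NULL. Walk through each product:
  - product 1 (Charger): category_id=4 -> matches Toys
  - product 2 (Headphones): category_id=2 -> matches Apparel
  - product 3 (Speaker): category_id=1 -> matches Furniture
  - product 4 (Webcam): category_id=NULL, no match -> kept with NULL
  - product 5 (Mouse): category_id=3 -> matches Sports
  - product 6 (Router): category_id=3 -> matches Sports
  - product 7 (Laptop): category_id=4 -> matches Toys
All 7 rows appear; 1 has NULL category.

SQL:
SELECT a.name, b.name AS category
FROM products a
LEFT JOIN categories b ON a.category_id = b.id

Result:
name       | category 
-----------+----------
Charger    | Toys     
Headphones | Apparel  
Speaker    | Furniture
Webcam     | NULL     
Mouse      | Sports   
Router     | Sports   
Laptop     | Toys     


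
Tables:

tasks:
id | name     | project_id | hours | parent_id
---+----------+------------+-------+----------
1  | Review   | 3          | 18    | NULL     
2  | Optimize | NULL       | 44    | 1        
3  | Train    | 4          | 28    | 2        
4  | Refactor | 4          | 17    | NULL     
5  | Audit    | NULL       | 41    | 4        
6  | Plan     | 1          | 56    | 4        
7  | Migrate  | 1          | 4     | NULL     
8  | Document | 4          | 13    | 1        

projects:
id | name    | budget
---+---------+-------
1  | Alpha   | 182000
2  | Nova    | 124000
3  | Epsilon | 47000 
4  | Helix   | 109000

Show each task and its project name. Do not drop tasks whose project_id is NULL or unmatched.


LEFT JOIN keeps every row from tasks (the left table); where project_id has no match in projects, the project columns become NULL. Walk through each task:
  - task 1 (Review): project_id=3 -> matches Epsilon
  - task 2 (Optimize): project_id=NULL, no match -> kept with NULL
  - task 3 (Train): project_id=4 -> matches Helix
  - task 4 (Refactor): project_id=4 -> matches Helix
  - task 5 (Audit): project_id=NULL, no match -> kept with NULL
  - task 6 (Plan): project_id=1 -> matches Alpha
  - task 7 (Migrate): project_id=1 -> matches Alpha
  - task 8 (Document): project_id=4 -> matches Helix
All 8 rows appear; 2 have NULL project.

SQL:
SELECT a.name, b.name AS project
FROM tasks a
LEFT JOIN projects b ON a.project_id = b.id

Result:
name     | project
---------+--------
Review   | Epsilon
Optimize | NULL   
Train    | Helix  
Refactor | Helix  
Audit    | NULL   
Plan     | Alpha  
Migrate  | Alpha  
Document | Helix  


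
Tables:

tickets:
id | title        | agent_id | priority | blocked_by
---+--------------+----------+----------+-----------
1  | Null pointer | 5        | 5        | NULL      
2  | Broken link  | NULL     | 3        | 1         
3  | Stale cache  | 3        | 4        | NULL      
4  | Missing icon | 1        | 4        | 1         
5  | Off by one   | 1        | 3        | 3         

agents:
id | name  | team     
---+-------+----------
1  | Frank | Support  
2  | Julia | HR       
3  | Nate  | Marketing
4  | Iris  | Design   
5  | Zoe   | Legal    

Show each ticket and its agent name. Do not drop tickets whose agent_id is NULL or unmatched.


LEFT JOIN keeps every row from tickets (the left table); where agent_id has no match in agents, the agent columns become NULL. Walk through each ticket:
  - ticket 1 (Null pointer): agent_id=5 -> matches Zoe
  - ticket 2 (Broken link): agent_id=NULL, no match -> kept with NULL
  - ticket 3 (Stale cache): agent_id=3 -> matches Nate
  - ticket 4 (Missing icon): agent_id=1 -> matches Frank
  - ticket 5 (Off by one): agent_id=1 -> matches Frank
All 5 rows appear; 1 has NULL agent.

SQL:
SELECT a.title, b.name AS agent
FROM tickets a
LEFT JOIN agents b ON a.agent_id = b.id

Result:
title        | agent
-------------+------
Null pointer | Zoe  
Broken link  | NULL 
Stale cache  | Nate 
Missing icon | Frank
Off by one   | Frank


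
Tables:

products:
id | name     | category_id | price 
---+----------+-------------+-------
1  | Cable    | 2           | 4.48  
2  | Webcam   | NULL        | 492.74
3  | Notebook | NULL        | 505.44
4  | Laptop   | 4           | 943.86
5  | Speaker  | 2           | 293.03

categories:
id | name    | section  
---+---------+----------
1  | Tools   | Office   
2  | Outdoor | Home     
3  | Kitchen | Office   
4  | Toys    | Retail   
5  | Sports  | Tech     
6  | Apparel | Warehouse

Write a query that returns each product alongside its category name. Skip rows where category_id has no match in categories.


INNER JOIN keeps only products rows whose category_id matches an id in categories. Walk through each product:
  - product 1 (Cable): category_id=2 -> matches Outdoor
  - product 2 (Webcam): category_id=NULL, no match -> dropped
  - product 3 (Notebook): category_id=NULL, no match -> dropped
  - product 4 (Laptop): category_id=4 -> matches Toys
  - product 5 (Speaker): category_id=2 -> matches Outdoor
So 2 of 5 rows are dropped.

SQL:
SELECT a.name, b.name AS category
FROM products a
INNER JOIN categories b ON a.category_id = b.id

Result:
name    | category
--------+---------
Cable   | Outdoor 
Laptop  | Toys    
Speaker | Outdoor 


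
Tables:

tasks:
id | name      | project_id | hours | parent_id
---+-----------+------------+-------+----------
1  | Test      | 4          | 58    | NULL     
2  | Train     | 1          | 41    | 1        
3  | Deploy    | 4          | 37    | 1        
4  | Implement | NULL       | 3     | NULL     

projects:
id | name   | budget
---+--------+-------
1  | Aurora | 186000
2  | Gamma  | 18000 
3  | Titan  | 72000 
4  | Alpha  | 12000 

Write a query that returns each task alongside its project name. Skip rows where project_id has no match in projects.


INNER JOIN keeps only tasks rows whose project_id matches an id in projects. Walk through each task:
  - task 1 (Test): project_id=4 -> matches Alpha
  - task 2 (Train): project_id=1 -> matches Aurora
  - task 3 (Deploy): project_id=4 -> matches Alpha
  - task 4 (Implement): project_id=NULL, no match -> dropped
So 1 of 4 rows is dropped.

SQL:
SELECT a.name, b.name AS project
FROM tasks a
INNER JOIN projects b ON a.project_id = b.id

Result:
name   | project
-------+--------
Test   | Alpha  
Train  | Aurora 
Deploy | Alpha  


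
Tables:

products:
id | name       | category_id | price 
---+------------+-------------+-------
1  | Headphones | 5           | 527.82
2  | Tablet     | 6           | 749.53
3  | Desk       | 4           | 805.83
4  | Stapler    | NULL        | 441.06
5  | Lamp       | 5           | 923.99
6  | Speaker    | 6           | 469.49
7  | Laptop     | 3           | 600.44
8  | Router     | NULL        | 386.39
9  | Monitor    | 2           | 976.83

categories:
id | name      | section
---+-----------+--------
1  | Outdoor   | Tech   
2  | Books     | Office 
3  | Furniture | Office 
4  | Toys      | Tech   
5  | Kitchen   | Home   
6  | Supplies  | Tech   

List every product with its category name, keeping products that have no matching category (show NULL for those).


LEFT JOIN keeps every row from products (the left table); where category_id has no match in categories, the category columns become NULL. Walk through each product:
  - product 1 (Headphones): category_id=5 -> matches Kitchen
  - product 2 (Tablet): category_id=6 -> matches Supplies
  - product 3 (Desk): category_id=4 -> matches Toys
  - product 4 (Stapler): category_id=NULL, no match -> kept with NULL
  - product 5 (Lamp): category_id=5 -> matches Kitchen
  - product 6 (Speaker): category_id=6 -> matches Supplies
  - product 7 (Laptop): category_id=3 -> matches Furniture
  - product 8 (Router): category_id=NULL, no match -> kept with NULL
  - product 9 (Monitor): category_id=2 -> matches Books
All 9 rows appear; 2 have NULL category.

SQL:
SELECT a.name, b.name AS category
FROM products a
LEFT JOIN categories b ON a.category_id = b.id

Result:
name       | category 
-----------+----------
Headphones | Kitchen  
Tablet     | Supplies 
Desk       | Toys     
Stapler    | NULL     
Lamp       | Kitchen  
Speaker    | Supplies 
Laptop     | Furniture
Router     | NULL     
Monitor    | Books    


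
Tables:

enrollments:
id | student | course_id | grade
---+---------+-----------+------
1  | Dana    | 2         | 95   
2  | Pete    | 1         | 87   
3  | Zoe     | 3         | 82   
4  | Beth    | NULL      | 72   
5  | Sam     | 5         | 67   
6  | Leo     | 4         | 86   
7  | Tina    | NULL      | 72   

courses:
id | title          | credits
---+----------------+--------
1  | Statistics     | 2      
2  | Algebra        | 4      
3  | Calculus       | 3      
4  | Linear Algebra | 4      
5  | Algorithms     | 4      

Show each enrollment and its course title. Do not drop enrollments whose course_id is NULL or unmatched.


LEFT JOIN keeps every row from enrollments (the left table); where course_id has no match in courses, the course columns become NULL. Walk through each enrollment:
  - enrollment 1 (Dana): course_id=2 -> matches Algebra
  - enrollment 2 (Pete): course_id=1 -> matches Statistics
  - enrollment 3 (Zoe): course_id=3 -> matches Calculus
  - enrollment 4 (Beth): course_id=NULL, no match -> kept with NULL
  - enrollment 5 (Sam): course_id=5 -> matches Algorithms
  - enrollment 6 (Leo): course_id=4 -> matches Linear Algebra
  - enrollment 7 (Tina): course_id=NULL, no match -> kept with NULL
All 7 rows appear; 2 have NULL course.

SQL:
SELECT a.student, b.title AS course
FROM enrollments a
LEFT JOIN courses b ON a.course_id = b.id

Result:
student | course        
--------+---------------
Dana    | Algebra       
Pete    | Statistics    
Zoe     | Calculus      
Beth    | NULL          
Sam     | Algorithms    
Leo     | Linear Algebra
Tina    | NULL          


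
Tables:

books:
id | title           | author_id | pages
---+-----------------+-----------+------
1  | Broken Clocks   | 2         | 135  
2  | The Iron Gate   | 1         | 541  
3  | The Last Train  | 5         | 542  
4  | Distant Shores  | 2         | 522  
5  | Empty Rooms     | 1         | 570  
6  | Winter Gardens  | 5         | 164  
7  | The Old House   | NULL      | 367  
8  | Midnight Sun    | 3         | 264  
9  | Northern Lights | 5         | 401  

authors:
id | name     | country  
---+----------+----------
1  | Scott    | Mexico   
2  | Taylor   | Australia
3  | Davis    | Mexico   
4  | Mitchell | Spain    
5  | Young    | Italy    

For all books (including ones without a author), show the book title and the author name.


LEFT JOIN keeps every row from books (the left table); where author_id has no match in authors, the author columns become NULL. Walk through each book:
  - book 1 (Broken Clocks): author_id=2 -> matches Taylor
  - book 2 (The Iron Gate): author_id=1 -> matches Scott
  - book 3 (The Last Train): author_id=5 -> matches Young
  - book 4 (Distant Shores): author_id=2 -> matches Taylor
  - book 5 (Empty Rooms): author_id=1 -> matches Scott
  - book 6 (Winter Gardens): author_id=5 -> matches Young
  - book 7 (The Old House): author_id=NULL, no match -> kept with NULL
  - book 8 (Midnight Sun): author_id=3 -> matches Davis
  - book 9 (Northern Lights): author_id=5 -> matches Young
All 9 rows appear; 1 has NULL author.

SQL:
SELECT a.title, b.name AS author
FROM books a
LEFT JOIN authors b ON a.author_id = b.id

Result:
title           | author
----------------+-------
Broken Clocks   | Taylor
The Iron Gate   | Scott 
The Last Train  | Young 
Distant Shores  | Taylor
Empty Rooms     | Scott 
Winter Gardens  | Young 
The Old House   | NULL  
Midnight Sun    | Davis 
Northern Lights | Young 


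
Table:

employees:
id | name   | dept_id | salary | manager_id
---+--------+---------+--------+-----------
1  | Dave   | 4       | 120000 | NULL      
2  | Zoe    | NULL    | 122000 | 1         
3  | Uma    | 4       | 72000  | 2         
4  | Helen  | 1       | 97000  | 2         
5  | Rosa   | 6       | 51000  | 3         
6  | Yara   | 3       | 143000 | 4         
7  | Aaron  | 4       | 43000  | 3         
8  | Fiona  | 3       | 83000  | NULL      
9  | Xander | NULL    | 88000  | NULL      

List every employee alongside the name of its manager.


This is a self-join: employees is joined to a second copy of itself, matching each row's manager_id to another row's id. Use LEFT JOIN so rows with manager_id=NULL are kept.
  - employee 1 (Dave): manager_id=NULL -> NULL
  - employee 2 (Zoe): manager_id=1 -> Dave
  - employee 3 (Uma): manager_id=2 -> Zoe
  - employee 4 (Helen): manager_id=2 -> Zoe
  - employee 5 (Rosa): manager_id=3 -> Uma
  - employee 6 (Yara): manager_id=4 -> Helen
  - employee 7 (Aaron): manager_id=3 -> Uma
  - employee 8 (Fiona): manager_id=NULL -> NULL
  - employee 9 (Xander): manager_id=NULL -> NULL

SQL:
SELECT a.name AS item, b.name AS manager
FROM employees a
LEFT JOIN employees b ON a.manager_id = b.id

Result:
item   | manager
-------+--------
Dave   | NULL   
Zoe    | Dave   
Uma    | Zoe    
Helen  | Zoe    
Rosa   | Uma    
Yara   | Helen  
Aaron  | Uma    
Fiona  | NULL   
Xander | NULL   


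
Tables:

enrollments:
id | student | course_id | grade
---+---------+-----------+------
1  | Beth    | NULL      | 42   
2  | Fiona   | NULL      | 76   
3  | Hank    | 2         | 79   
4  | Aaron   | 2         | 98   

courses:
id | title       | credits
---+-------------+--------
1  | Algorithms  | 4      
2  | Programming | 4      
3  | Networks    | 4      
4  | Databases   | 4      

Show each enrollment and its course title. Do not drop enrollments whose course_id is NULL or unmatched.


LEFT JOIN keeps every row from enrollments (the left table); where course_id has no match in courses, the course columns become NULL. Walk through each enrollment:
  - enrollment 1 (Beth): course_id=NULL, no match -> kept with NULL
  - enrollment 2 (Fiona): course_id=NULL, no match -> kept with NULL
  - enrollment 3 (Hank): course_id=2 -> matches Programming
  - enrollment 4 (Aaron): course_id=2 -> matches Programming
All 4 rows appear; 2 have NULL course.

SQL:
SELECT a.student, b.title AS course
FROM enrollments a
LEFT JOIN courses b ON a.course_id = b.id

Result:
student | course     
--------+------------
Beth    | NULL       
Fiona   | NULL       
Hank    | Programming
Aaron   | Programming


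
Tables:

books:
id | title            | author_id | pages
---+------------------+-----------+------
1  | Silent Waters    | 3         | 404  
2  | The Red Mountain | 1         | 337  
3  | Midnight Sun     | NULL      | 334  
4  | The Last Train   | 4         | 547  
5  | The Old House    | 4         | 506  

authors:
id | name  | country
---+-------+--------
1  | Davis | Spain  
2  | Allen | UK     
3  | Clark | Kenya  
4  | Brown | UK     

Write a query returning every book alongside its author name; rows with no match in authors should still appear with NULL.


LEFT JOIN keeps every row from books (the left table); where author_id has no match in authors, the author columns become NULL. Walk through each book:
  - book 1 (Silent Waters): author_id=3 -> matches Clark
  - book 2 (The Red Mountain): author_id=1 -> matches Davis
  - book 3 (Midnight Sun): author_id=NULL, no match -> kept with NULL
  - book 4 (The Last Train): author_id=4 -> matches Brown
  - book 5 (The Old House): author_id=4 -> matches Brown
All 5 rows appear; 1 has NULL author.

SQL:
SELECT a.title, b.name AS author
FROM books a
LEFT JOIN authors b ON a.author_id = b.id

Result:
title            | author
-----------------+-------
Silent Waters    | Clark 
The Red Mountain | Davis 
Midnight Sun     | NULL  
The Last Train   | Brown 
The Old House    | Brown 


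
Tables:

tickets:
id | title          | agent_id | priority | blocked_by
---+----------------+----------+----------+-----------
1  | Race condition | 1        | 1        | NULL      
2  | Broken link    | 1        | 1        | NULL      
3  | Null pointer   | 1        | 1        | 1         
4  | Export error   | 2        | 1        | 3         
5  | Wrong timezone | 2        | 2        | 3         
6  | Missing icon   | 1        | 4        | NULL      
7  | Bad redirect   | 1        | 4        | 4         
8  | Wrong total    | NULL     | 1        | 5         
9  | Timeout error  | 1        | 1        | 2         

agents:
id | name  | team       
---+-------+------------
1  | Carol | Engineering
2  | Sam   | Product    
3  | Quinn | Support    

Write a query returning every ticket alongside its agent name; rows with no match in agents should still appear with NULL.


LEFT JOIN keeps every row from tickets (the left table); where agent_id has no match in agents, the agent columns become NULL. Walk through each ticket:
  - ticket 1 (Race condition): agent_id=1 -> matches Carol
  - ticket 2 (Broken link): agent_id=1 -> matches Carol
  - ticket 3 (Null pointer): agent_id=1 -> matches Carol
  - ticket 4 (Export error): agent_id=2 -> matches Sam
  - ticket 5 (Wrong timezone): agent_id=2 -> matches Sam
  - ticket 6 (Missing icon): agent_id=1 -> matches Carol
  - ticket 7 (Bad redirect): agent_id=1 -> matches Carol
  - ticket 8 (Wrong total): agent_id=NULL, no match -> kept with NULL
  - ticket 9 (Timeout error): agent_id=1 -> matches Carol
All 9 rows appear; 1 has NULL agent.

SQL:
SELECT a.title, b.name AS agent
FROM tickets a
LEFT JOIN agents b ON a.agent_id = b.id

Result:
title          | agent
---------------+------
Race condition | Carol
Broken link    | Carol
Null pointer   | Carol
Export error   | Sam  
Wrong timezone | Sam  
Missing icon   | Carol
Bad redirect   | Carol
Wrong total    | NULL 
Timeout error  | Carol


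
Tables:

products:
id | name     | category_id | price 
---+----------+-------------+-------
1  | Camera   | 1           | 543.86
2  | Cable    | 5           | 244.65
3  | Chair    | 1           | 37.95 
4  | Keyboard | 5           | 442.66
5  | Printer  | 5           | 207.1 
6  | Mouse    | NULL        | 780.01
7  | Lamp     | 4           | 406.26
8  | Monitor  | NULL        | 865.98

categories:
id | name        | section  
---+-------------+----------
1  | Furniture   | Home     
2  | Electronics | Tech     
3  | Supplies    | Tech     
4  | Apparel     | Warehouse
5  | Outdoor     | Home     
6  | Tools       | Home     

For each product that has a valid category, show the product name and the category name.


INNER JOIN keeps only products rows whose category_id matches an id in categories. Walk through each product:
  - product 1 (Camera): category_id=1 -> matches Furniture
  - product 2 (Cable): category_id=5 -> matches Outdoor
  - product 3 (Chair): category_id=1 -> matches Furniture
  - product 4 (Keyboard): category_id=5 -> matches Outdoor
  - product 5 (Printer): category_id=5 -> matches Outdoor
  - product 6 (Mouse): category_id=NULL, no match -> dropped
  - product 7 (Lamp): category_id=4 -> matches Apparel
  - product 8 (Monitor): category_id=NULL, no match -> dropped
So 2 of 8 rows are dropped.

SQL:
SELECT a.name, b.name AS category
FROM products a
INNER JOIN categories b ON a.category_id = b.id

Result:
name     | category 
---------+----------
Camera   | Furniture
Cable    | Outdoor  
Chair    | Furniture
Keyboard | Outdoor  
Printer  | Outdoor  
Lamp     | Apparel  


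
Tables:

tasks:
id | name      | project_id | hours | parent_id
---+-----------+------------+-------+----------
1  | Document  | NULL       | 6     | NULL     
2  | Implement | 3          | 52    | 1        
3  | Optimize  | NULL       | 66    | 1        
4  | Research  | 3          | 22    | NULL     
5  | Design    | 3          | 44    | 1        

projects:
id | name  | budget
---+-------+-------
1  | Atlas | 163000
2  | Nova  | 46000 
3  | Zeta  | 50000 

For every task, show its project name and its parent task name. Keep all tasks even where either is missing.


Two LEFT JOINs from the same base table tasks: one to projects via project_id, one to tasks itself via parent_id. Both are LEFT so every task is preserved.
Match against projects:
  - task 1 (Document): project_id=NULL, no match -> kept with NULL
  - task 2 (Implement): project_id=3 -> matches Zeta
  - task 3 (Optimize): project_id=NULL, no match -> kept with NULL
  - task 4 (Research): project_id=3 -> matches Zeta
  - task 5 (Design): project_id=3 -> matches Zeta
Match against tasks (self):
  - task 1 (Document): parent_id=NULL -> NULL
  - task 2 (Implement): parent_id=1 -> Document
  - task 3 (Optimize): parent_id=1 -> Document
  - task 4 (Research): parent_id=NULL -> NULL
  - task 5 (Design): parent_id=1 -> Document

SQL:
SELECT a.name, b.name AS project, c.name AS parent
FROM tasks a
LEFT JOIN projects b ON a.project_id = b.id
LEFT JOIN tasks c ON a.parent_id = c.id

Result:
name      | project | parent  
----------+---------+---------
Document  | NULL    | NULL    
Implement | Zeta    | Document
Optimize  | NULL    | Document
Research  | Zeta    | NULL    
Design    | Zeta    | Document


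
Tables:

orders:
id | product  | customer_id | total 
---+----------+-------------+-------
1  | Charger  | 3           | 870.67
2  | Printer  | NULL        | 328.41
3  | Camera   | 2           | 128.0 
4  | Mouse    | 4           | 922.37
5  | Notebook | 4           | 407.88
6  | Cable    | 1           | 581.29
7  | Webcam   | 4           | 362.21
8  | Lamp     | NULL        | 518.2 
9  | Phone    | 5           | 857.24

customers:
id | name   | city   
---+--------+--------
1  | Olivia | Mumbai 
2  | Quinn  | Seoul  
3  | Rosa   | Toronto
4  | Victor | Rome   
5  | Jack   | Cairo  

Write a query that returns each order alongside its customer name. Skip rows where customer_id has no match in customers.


INNER JOIN keeps only orders rows whose customer_id matches an id in customers. Walk through each order:
  - order 1 (Charger): customer_id=3 -> matches Rosa
  - order 2 (Printer): customer_id=NULL, no match -> dropped
  - order 3 (Camera): customer_id=2 -> matches Quinn
  - order 4 (Mouse): customer_id=4 -> matches Victor
  - order 5 (Notebook): customer_id=4 -> matches Victor
  - order 6 (Cable): customer_id=1 -> matches Olivia
  - order 7 (Webcam): customer_id=4 -> matches Victor
  - order 8 (Lamp): customer_id=NULL, no match -> dropped
  - order 9 (Phone): customer_id=5 -> matches Jack
So 2 of 9 rows are dropped.

SQL:
SELECT a.product, b.name AS customer
FROM orders a
INNER JOIN customers b ON a.customer_id = b.id

Result:
product  | customer
---------+---------
Charger  | Rosa    
Camera   | Quinn   
Mouse    | Victor  
Notebook | Victor  
Cable    | Olivia  
Webcam   | Victor  
Phone    | Jack    


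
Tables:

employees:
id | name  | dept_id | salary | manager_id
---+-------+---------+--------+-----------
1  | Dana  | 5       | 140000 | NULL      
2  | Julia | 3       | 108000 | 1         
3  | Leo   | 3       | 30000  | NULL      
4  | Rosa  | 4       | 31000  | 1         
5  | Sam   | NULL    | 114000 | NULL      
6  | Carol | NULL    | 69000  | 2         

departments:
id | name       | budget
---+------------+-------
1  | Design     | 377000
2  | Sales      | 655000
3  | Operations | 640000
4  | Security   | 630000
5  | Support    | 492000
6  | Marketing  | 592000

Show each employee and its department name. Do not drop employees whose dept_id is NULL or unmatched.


LEFT JOIN keeps every row from employees (the left table); where dept_id has no match in departments, the department columns become NULL. Walk through each employee:
  - employee 1 (Dana): dept_id=5 -> matches Support
  - employee 2 (Julia): dept_id=3 -> matches Operations
  - employee 3 (Leo): dept_id=3 -> matches Operations
  - employee 4 (Rosa): dept_id=4 -> matches Security
  - employee 5 (Sam): dept_id=NULL, no match -> kept with NULL
  - employee 6 (Carol): dept_id=NULL, no match -> kept with NULL
All 6 rows appear; 2 have NULL department.

SQL:
SELECT a.name, b.name AS department
FROM employees a
LEFT JOIN departments b ON a.dept_id = b.id

Result:
name  | department
------+-----------
Dana  | Support   
Julia | Operations
Leo   | Operations
Rosa  | Security  
Sam   | NULL      
Carol | NULL      


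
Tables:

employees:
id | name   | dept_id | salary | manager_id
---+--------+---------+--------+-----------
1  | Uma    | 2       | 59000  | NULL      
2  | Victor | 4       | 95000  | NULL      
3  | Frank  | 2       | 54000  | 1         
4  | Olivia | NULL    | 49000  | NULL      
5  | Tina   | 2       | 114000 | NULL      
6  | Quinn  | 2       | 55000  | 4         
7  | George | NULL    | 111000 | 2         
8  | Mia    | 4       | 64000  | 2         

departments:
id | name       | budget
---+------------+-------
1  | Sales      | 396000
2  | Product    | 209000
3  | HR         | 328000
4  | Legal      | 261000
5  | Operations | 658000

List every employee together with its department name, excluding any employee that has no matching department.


INNER JOIN keeps only employees rows whose dept_id matches an id in departments. Walk through each employee:
  - employee 1 (Uma): dept_id=2 -> matches Product
  - employee 2 (Victor): dept_id=4 -> matches Legal
  - employee 3 (Frank): dept_id=2 -> matches Product
  - employee 4 (Olivia): dept_id=NULL, no match -> dropped
  - employee 5 (Tina): dept_id=2 -> matches Product
  - employee 6 (Quinn): dept_id=2 -> matches Product
  - employee 7 (George): dept_id=NULL, no match -> dropped
  - employee 8 (Mia): dept_id=4 -> matches Legal
So 2 of 8 rows are dropped.

SQL:
SELECT a.name, b.name AS department
FROM employees a
INNER JOIN departments b ON a.dept_id = b.id

Result:
name   | department
-------+-----------
Uma    | Product   
Victor | Legal     
Frank  | Product   
Tina   | Product   
Quinn  | Product   
Mia    | Legal     


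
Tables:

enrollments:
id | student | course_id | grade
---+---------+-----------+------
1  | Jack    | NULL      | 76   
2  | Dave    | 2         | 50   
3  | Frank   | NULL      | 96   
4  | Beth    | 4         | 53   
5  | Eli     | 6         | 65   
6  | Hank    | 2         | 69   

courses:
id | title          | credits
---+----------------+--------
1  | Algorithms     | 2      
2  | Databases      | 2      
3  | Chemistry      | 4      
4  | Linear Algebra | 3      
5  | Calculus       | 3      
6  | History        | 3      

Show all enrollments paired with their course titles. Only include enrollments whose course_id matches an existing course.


INNER JOIN keeps only enrollments rows whose course_id matches an id in courses. Walk through each enrollment:
  - enrollment 1 (Jack): course_id=NULL, no match -> dropped
  - enrollment 2 (Dave): course_id=2 -> matches Databases
  - enrollment 3 (Frank): course_id=NULL, no match -> dropped
  - enrollment 4 (Beth): course_id=4 -> matches Linear Algebra
  - enrollment 5 (Eli): course_id=6 -> matches History
  - enrollment 6 (Hank): course_id=2 -> matches Databases
So 2 of 6 rows are dropped.

SQL:
SELECT a.student, b.title AS course
FROM enrollments a
INNER JOIN courses b ON a.course_id = b.id

Result:
student | course        
--------+---------------
Dave    | Databases     
Beth    | Linear Algebra
Eli     | History       
Hank    | Databases     


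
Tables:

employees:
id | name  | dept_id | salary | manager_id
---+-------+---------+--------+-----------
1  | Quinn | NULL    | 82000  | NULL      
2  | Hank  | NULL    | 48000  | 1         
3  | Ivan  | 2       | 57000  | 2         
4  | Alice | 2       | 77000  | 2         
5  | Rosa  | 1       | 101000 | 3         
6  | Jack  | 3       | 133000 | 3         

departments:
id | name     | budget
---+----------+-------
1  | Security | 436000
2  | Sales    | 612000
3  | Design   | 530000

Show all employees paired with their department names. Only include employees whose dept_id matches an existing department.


INNER JOIN keeps only employees rows whose dept_id matches an id in departments. Walk through each employee:
  - employee 1 (Quinn): dept_id=NULL, no match -> dropped
  - employee 2 (Hank): dept_id=NULL, no match -> dropped
  - employee 3 (Ivan): dept_id=2 -> matches Sales
  - employee 4 (Alice): dept_id=2 -> matches Sales
  - employee 5 (Rosa): dept_id=1 -> matches Security
  - employee 6 (Jack): dept_id=3 -> matches Design
So 2 of 6 rows are dropped.

SQL:
SELECT a.name, b.name AS department
FROM employees a
INNER JOIN departments b ON a.dept_id = b.id

Result:
name  | department
------+-----------
Ivan  | Sales     
Alice | Sales     
Rosa  | Security  
Jack  | Design    


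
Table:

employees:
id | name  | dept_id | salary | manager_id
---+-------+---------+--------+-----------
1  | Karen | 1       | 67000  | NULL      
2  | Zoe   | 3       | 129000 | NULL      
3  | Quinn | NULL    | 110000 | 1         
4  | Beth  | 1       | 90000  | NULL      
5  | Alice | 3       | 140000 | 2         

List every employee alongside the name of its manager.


This is a self-join: employees is joined to a second copy of itself, matching each row's manager_id to another row's id. Use LEFT JOIN so rows with manager_id=NULL are kept.
  - employee 1 (Karen): manager_id=NULL -> NULL
  - employee 2 (Zoe): manager_id=NULL -> NULL
  - employee 3 (Quinn): manager_id=1 -> Karen
  - employee 4 (Beth): manager_id=NULL -> NULL
  - employee 5 (Alice): manager_id=2 -> Zoe

SQL:
SELECT a.name AS item, b.name AS manager
FROM employees a
LEFT JOIN employees b ON a.manager_id = b.id

Result:
item  | manager
------+--------
Karen | NULL   
Zoe   | NULL   
Quinn | Karen  
Beth  | NULL   
Alice | Zoe    


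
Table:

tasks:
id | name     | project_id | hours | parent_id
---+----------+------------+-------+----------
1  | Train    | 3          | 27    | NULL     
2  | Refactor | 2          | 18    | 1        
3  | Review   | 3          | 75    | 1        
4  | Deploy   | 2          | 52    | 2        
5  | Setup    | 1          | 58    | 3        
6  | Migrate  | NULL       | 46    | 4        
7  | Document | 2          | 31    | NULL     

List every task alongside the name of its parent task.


This is a self-join: tasks is joined to a second copy of itself, matching each row's parent_id to another row's id. Use LEFT JOIN so rows with parent_id=NULL are kept.
  - task 1 (Train): parent_id=NULL -> NULL
  - task 2 (Refactor): parent_id=1 -> Train
  - task 3 (Review): parent_id=1 -> Train
  - task 4 (Deploy): parent_id=2 -> Refactor
  - task 5 (Setup): parent_id=3 -> Review
  - task 6 (Migrate): parent_id=4 -> Deploy
  - task 7 (Document): parent_id=NULL -> NULL

SQL:
SELECT a.name AS item, b.name AS parent
FROM tasks a
LEFT JOIN tasks b ON a.parent_id = b.id

Result:
item     | parent  
---------+---------
Train    | NULL    
Refactor | Train   
Review   | Train   
Deploy   | Refactor
Setup    | Review  
Migrate  | Deploy  
Document | NULL    


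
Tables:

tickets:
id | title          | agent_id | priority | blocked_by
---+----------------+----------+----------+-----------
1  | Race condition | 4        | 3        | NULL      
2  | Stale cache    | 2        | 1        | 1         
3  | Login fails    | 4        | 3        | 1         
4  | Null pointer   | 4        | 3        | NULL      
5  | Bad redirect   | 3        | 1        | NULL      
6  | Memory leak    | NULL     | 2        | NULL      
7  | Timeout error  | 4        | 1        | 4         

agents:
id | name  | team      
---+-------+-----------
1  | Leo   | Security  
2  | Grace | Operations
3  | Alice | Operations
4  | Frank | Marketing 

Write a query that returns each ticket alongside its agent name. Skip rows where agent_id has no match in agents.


INNER JOIN keeps only tickets rows whose agent_id matches an id in agents. Walk through each ticket:
  - ticket 1 (Race condition): agent_id=4 -> matches Frank
  - ticket 2 (Stale cache): agent_id=2 -> matches Grace
  - ticket 3 (Login fails): agent_id=4 -> matches Frank
  - ticket 4 (Null pointer): agent_id=4 -> matches Frank
  - ticket 5 (Bad redirect): agent_id=3 -> matches Alice
  - ticket 6 (Memory leak): agent_id=NULL, no match -> dropped
  - ticket 7 (Timeout error): agent_id=4 -> matches Frank
So 1 of 7 rows is dropped.

SQL:
SELECT a.title, b.name AS agent
FROM tickets a
INNER JOIN agents b ON a.agent_id = b.id

Result:
title          | agent
---------------+------
Race condition | Frank
Stale cache    | Grace
Login fails    | Frank
Null pointer   | Frank
Bad redirect   | Alice
Timeout error  | Frank


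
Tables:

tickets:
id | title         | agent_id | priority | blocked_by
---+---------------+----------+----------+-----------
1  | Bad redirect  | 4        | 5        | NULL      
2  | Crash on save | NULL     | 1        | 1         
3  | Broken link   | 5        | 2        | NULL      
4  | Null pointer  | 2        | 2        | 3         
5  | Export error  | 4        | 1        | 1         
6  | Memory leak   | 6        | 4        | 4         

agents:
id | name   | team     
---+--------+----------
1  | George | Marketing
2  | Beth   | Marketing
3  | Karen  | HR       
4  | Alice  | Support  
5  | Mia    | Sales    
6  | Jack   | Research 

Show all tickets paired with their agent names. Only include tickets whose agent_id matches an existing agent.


INNER JOIN keeps only tickets rows whose agent_id matches an id in agents. Walk through each ticket:
  - ticket 1 (Bad redirect): agent_id=4 -> matches Alice
  - ticket 2 (Crash on save): agent_id=NULL, no match -> dropped
  - ticket 3 (Broken link): agent_id=5 -> matches Mia
  - ticket 4 (Null pointer): agent_id=2 -> matches Beth
  - ticket 5 (Export error): agent_id=4 -> matches Alice
  - ticket 6 (Memory leak): agent_id=6 -> matches Jack
So 1 of 6 rows is dropped.

SQL:
SELECT a.title, b.name AS agent
FROM tickets a
INNER JOIN agents b ON a.agent_id = b.id

Result:
title        | agent
-------------+------
Bad redirect | Alice
Broken link  | Mia  
Null pointer | Beth 
Export error | Alice
Memory leak  | Jack 


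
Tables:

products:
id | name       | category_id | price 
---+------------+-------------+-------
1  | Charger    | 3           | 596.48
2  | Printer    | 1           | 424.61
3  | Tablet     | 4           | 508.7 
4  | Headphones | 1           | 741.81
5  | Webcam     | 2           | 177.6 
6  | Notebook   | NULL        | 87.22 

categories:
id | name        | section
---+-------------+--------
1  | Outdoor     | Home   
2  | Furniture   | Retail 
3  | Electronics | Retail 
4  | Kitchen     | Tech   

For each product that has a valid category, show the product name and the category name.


INNER JOIN keeps only products rows whose category_id matches an id in categories. Walk through each product:
  - product 1 (Charger): category_id=3 -> matches Electronics
  - product 2 (Printer): category_id=1 -> matches Outdoor
  - product 3 (Tablet): category_id=4 -> matches Kitchen
  - product 4 (Headphones): category_id=1 -> matches Outdoor
  - product 5 (Webcam): category_id=2 -> matches Furniture
  - product 6 (Notebook): category_id=NULL, no match -> dropped
So 1 of 6 rows is dropped.

SQL:
SELECT a.name, b.name AS category
FROM products a
INNER JOIN categories b ON a.category_id = b.id

Result:
name       | category   
-----------+------------
Charger    | Electronics
Printer    | Outdoor    
Tablet     | Kitchen    
Headphones | Outdoor    
Webcam     | Furniture  


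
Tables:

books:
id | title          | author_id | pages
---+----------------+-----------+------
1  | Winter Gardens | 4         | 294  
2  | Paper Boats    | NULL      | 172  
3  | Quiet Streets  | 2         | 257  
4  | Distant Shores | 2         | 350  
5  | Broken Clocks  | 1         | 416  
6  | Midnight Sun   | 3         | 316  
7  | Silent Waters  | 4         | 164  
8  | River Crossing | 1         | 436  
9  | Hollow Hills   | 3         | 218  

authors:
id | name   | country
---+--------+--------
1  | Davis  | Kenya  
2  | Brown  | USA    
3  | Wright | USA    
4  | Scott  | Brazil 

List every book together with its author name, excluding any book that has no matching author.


INNER JOIN keeps only books rows whose author_id matches an id in authors. Walk through each book:
  - book 1 (Winter Gardens): author_id=4 -> matches Scott
  - book 2 (Paper Boats): author_id=NULL, no match -> dropped
  - book 3 (Quiet Streets): author_id=2 -> matches Brown
  - book 4 (Distant Shores): author_id=2 -> matches Brown
  - book 5 (Broken Clocks): author_id=1 -> matches Davis
  - book 6 (Midnight Sun): author_id=3 -> matches Wright
  - book 7 (Silent Waters): author_id=4 -> matches Scott
  - book 8 (River Crossing): author_id=1 -> matches Davis
  - book 9 (Hollow Hills): author_id=3 -> matches Wright
So 1 of 9 rows is dropped.

SQL:
SELECT a.title, b.name AS author
FROM books a
INNER JOIN authors b ON a.author_id = b.id

Result:
title          | author
---------------+-------
Winter Gardens | Scott 
Quiet Streets  | Brown 
Distant Shores | Brown 
Broken Clocks  | Davis 
Midnight Sun   | Wright
Silent Waters  | Scott 
River Crossing | Davis 
Hollow Hills   | Wright
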